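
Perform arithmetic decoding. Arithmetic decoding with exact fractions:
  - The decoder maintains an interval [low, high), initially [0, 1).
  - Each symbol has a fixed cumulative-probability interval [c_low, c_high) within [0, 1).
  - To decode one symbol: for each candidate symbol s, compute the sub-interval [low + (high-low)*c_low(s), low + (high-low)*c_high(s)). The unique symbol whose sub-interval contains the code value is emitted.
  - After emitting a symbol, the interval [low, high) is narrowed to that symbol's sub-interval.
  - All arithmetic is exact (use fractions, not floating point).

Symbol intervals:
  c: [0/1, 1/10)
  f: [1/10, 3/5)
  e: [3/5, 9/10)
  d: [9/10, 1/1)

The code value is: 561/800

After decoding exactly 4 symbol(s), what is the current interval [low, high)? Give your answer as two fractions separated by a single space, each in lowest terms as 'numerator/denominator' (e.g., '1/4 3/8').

Answer: 69/100 57/80

Derivation:
Step 1: interval [0/1, 1/1), width = 1/1 - 0/1 = 1/1
  'c': [0/1 + 1/1*0/1, 0/1 + 1/1*1/10) = [0/1, 1/10)
  'f': [0/1 + 1/1*1/10, 0/1 + 1/1*3/5) = [1/10, 3/5)
  'e': [0/1 + 1/1*3/5, 0/1 + 1/1*9/10) = [3/5, 9/10) <- contains code 561/800
  'd': [0/1 + 1/1*9/10, 0/1 + 1/1*1/1) = [9/10, 1/1)
  emit 'e', narrow to [3/5, 9/10)
Step 2: interval [3/5, 9/10), width = 9/10 - 3/5 = 3/10
  'c': [3/5 + 3/10*0/1, 3/5 + 3/10*1/10) = [3/5, 63/100)
  'f': [3/5 + 3/10*1/10, 3/5 + 3/10*3/5) = [63/100, 39/50) <- contains code 561/800
  'e': [3/5 + 3/10*3/5, 3/5 + 3/10*9/10) = [39/50, 87/100)
  'd': [3/5 + 3/10*9/10, 3/5 + 3/10*1/1) = [87/100, 9/10)
  emit 'f', narrow to [63/100, 39/50)
Step 3: interval [63/100, 39/50), width = 39/50 - 63/100 = 3/20
  'c': [63/100 + 3/20*0/1, 63/100 + 3/20*1/10) = [63/100, 129/200)
  'f': [63/100 + 3/20*1/10, 63/100 + 3/20*3/5) = [129/200, 18/25) <- contains code 561/800
  'e': [63/100 + 3/20*3/5, 63/100 + 3/20*9/10) = [18/25, 153/200)
  'd': [63/100 + 3/20*9/10, 63/100 + 3/20*1/1) = [153/200, 39/50)
  emit 'f', narrow to [129/200, 18/25)
Step 4: interval [129/200, 18/25), width = 18/25 - 129/200 = 3/40
  'c': [129/200 + 3/40*0/1, 129/200 + 3/40*1/10) = [129/200, 261/400)
  'f': [129/200 + 3/40*1/10, 129/200 + 3/40*3/5) = [261/400, 69/100)
  'e': [129/200 + 3/40*3/5, 129/200 + 3/40*9/10) = [69/100, 57/80) <- contains code 561/800
  'd': [129/200 + 3/40*9/10, 129/200 + 3/40*1/1) = [57/80, 18/25)
  emit 'e', narrow to [69/100, 57/80)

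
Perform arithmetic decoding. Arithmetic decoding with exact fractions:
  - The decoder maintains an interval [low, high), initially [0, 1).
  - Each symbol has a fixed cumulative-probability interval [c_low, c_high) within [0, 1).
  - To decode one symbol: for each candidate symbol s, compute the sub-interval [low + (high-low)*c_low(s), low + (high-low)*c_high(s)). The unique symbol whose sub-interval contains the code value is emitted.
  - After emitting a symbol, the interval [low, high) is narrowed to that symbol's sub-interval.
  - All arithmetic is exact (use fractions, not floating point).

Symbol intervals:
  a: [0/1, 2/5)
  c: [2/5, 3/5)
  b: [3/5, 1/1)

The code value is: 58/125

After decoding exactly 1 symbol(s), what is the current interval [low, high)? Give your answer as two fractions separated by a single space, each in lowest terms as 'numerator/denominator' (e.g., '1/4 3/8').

Answer: 2/5 3/5

Derivation:
Step 1: interval [0/1, 1/1), width = 1/1 - 0/1 = 1/1
  'a': [0/1 + 1/1*0/1, 0/1 + 1/1*2/5) = [0/1, 2/5)
  'c': [0/1 + 1/1*2/5, 0/1 + 1/1*3/5) = [2/5, 3/5) <- contains code 58/125
  'b': [0/1 + 1/1*3/5, 0/1 + 1/1*1/1) = [3/5, 1/1)
  emit 'c', narrow to [2/5, 3/5)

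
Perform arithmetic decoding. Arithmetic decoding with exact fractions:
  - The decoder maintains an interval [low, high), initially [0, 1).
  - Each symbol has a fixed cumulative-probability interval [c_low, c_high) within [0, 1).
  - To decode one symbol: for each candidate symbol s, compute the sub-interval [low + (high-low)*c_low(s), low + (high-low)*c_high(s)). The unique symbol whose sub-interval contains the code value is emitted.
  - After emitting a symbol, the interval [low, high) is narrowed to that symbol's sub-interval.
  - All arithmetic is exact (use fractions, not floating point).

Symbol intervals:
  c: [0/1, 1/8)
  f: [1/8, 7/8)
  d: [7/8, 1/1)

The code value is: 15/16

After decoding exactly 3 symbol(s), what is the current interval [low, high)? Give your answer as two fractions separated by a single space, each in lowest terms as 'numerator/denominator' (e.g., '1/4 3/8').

Step 1: interval [0/1, 1/1), width = 1/1 - 0/1 = 1/1
  'c': [0/1 + 1/1*0/1, 0/1 + 1/1*1/8) = [0/1, 1/8)
  'f': [0/1 + 1/1*1/8, 0/1 + 1/1*7/8) = [1/8, 7/8)
  'd': [0/1 + 1/1*7/8, 0/1 + 1/1*1/1) = [7/8, 1/1) <- contains code 15/16
  emit 'd', narrow to [7/8, 1/1)
Step 2: interval [7/8, 1/1), width = 1/1 - 7/8 = 1/8
  'c': [7/8 + 1/8*0/1, 7/8 + 1/8*1/8) = [7/8, 57/64)
  'f': [7/8 + 1/8*1/8, 7/8 + 1/8*7/8) = [57/64, 63/64) <- contains code 15/16
  'd': [7/8 + 1/8*7/8, 7/8 + 1/8*1/1) = [63/64, 1/1)
  emit 'f', narrow to [57/64, 63/64)
Step 3: interval [57/64, 63/64), width = 63/64 - 57/64 = 3/32
  'c': [57/64 + 3/32*0/1, 57/64 + 3/32*1/8) = [57/64, 231/256)
  'f': [57/64 + 3/32*1/8, 57/64 + 3/32*7/8) = [231/256, 249/256) <- contains code 15/16
  'd': [57/64 + 3/32*7/8, 57/64 + 3/32*1/1) = [249/256, 63/64)
  emit 'f', narrow to [231/256, 249/256)

Answer: 231/256 249/256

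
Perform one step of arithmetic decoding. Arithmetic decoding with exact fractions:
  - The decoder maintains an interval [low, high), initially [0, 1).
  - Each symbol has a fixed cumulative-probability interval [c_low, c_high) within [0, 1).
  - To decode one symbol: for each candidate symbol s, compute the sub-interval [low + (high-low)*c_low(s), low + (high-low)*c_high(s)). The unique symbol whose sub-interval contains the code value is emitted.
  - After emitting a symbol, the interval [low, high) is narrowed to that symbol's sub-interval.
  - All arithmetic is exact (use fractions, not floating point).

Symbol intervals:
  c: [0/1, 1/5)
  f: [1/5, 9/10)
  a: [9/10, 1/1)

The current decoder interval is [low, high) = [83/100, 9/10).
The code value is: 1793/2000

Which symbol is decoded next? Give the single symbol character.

Answer: a

Derivation:
Interval width = high − low = 9/10 − 83/100 = 7/100
Scaled code = (code − low) / width = (1793/2000 − 83/100) / 7/100 = 19/20
  c: [0/1, 1/5) 
  f: [1/5, 9/10) 
  a: [9/10, 1/1) ← scaled code falls here ✓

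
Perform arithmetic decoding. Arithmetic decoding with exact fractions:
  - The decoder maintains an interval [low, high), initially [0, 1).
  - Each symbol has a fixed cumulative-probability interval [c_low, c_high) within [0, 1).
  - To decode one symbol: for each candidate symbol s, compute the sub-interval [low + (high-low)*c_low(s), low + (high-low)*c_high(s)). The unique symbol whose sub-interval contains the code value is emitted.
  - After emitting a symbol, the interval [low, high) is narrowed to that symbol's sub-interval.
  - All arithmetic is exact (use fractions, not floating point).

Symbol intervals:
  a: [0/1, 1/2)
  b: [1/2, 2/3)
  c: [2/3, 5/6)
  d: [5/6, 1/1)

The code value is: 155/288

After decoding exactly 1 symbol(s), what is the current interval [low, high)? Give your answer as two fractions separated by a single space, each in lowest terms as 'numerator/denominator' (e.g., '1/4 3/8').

Step 1: interval [0/1, 1/1), width = 1/1 - 0/1 = 1/1
  'a': [0/1 + 1/1*0/1, 0/1 + 1/1*1/2) = [0/1, 1/2)
  'b': [0/1 + 1/1*1/2, 0/1 + 1/1*2/3) = [1/2, 2/3) <- contains code 155/288
  'c': [0/1 + 1/1*2/3, 0/1 + 1/1*5/6) = [2/3, 5/6)
  'd': [0/1 + 1/1*5/6, 0/1 + 1/1*1/1) = [5/6, 1/1)
  emit 'b', narrow to [1/2, 2/3)

Answer: 1/2 2/3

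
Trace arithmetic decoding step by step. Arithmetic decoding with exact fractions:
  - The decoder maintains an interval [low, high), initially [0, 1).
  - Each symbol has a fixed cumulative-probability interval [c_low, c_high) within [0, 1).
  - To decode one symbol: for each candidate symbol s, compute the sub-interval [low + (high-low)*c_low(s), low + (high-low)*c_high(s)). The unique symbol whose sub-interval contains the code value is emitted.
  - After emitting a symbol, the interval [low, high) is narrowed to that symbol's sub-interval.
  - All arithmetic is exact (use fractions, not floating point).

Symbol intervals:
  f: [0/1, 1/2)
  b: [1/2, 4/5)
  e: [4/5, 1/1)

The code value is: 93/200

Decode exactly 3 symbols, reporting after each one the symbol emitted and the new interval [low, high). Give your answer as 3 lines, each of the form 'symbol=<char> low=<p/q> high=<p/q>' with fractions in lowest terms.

Answer: symbol=f low=0/1 high=1/2
symbol=e low=2/5 high=1/2
symbol=b low=9/20 high=12/25

Derivation:
Step 1: interval [0/1, 1/1), width = 1/1 - 0/1 = 1/1
  'f': [0/1 + 1/1*0/1, 0/1 + 1/1*1/2) = [0/1, 1/2) <- contains code 93/200
  'b': [0/1 + 1/1*1/2, 0/1 + 1/1*4/5) = [1/2, 4/5)
  'e': [0/1 + 1/1*4/5, 0/1 + 1/1*1/1) = [4/5, 1/1)
  emit 'f', narrow to [0/1, 1/2)
Step 2: interval [0/1, 1/2), width = 1/2 - 0/1 = 1/2
  'f': [0/1 + 1/2*0/1, 0/1 + 1/2*1/2) = [0/1, 1/4)
  'b': [0/1 + 1/2*1/2, 0/1 + 1/2*4/5) = [1/4, 2/5)
  'e': [0/1 + 1/2*4/5, 0/1 + 1/2*1/1) = [2/5, 1/2) <- contains code 93/200
  emit 'e', narrow to [2/5, 1/2)
Step 3: interval [2/5, 1/2), width = 1/2 - 2/5 = 1/10
  'f': [2/5 + 1/10*0/1, 2/5 + 1/10*1/2) = [2/5, 9/20)
  'b': [2/5 + 1/10*1/2, 2/5 + 1/10*4/5) = [9/20, 12/25) <- contains code 93/200
  'e': [2/5 + 1/10*4/5, 2/5 + 1/10*1/1) = [12/25, 1/2)
  emit 'b', narrow to [9/20, 12/25)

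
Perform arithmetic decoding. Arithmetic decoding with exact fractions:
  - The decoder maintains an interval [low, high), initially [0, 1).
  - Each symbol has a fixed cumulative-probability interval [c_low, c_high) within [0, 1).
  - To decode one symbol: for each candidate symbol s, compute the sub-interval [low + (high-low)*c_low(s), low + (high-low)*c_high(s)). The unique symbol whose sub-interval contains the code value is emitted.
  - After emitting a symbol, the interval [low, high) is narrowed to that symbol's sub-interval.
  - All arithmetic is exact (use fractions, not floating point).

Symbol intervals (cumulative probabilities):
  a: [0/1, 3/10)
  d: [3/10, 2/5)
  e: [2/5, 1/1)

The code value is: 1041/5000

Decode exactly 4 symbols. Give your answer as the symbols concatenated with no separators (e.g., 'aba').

Step 1: interval [0/1, 1/1), width = 1/1 - 0/1 = 1/1
  'a': [0/1 + 1/1*0/1, 0/1 + 1/1*3/10) = [0/1, 3/10) <- contains code 1041/5000
  'd': [0/1 + 1/1*3/10, 0/1 + 1/1*2/5) = [3/10, 2/5)
  'e': [0/1 + 1/1*2/5, 0/1 + 1/1*1/1) = [2/5, 1/1)
  emit 'a', narrow to [0/1, 3/10)
Step 2: interval [0/1, 3/10), width = 3/10 - 0/1 = 3/10
  'a': [0/1 + 3/10*0/1, 0/1 + 3/10*3/10) = [0/1, 9/100)
  'd': [0/1 + 3/10*3/10, 0/1 + 3/10*2/5) = [9/100, 3/25)
  'e': [0/1 + 3/10*2/5, 0/1 + 3/10*1/1) = [3/25, 3/10) <- contains code 1041/5000
  emit 'e', narrow to [3/25, 3/10)
Step 3: interval [3/25, 3/10), width = 3/10 - 3/25 = 9/50
  'a': [3/25 + 9/50*0/1, 3/25 + 9/50*3/10) = [3/25, 87/500)
  'd': [3/25 + 9/50*3/10, 3/25 + 9/50*2/5) = [87/500, 24/125)
  'e': [3/25 + 9/50*2/5, 3/25 + 9/50*1/1) = [24/125, 3/10) <- contains code 1041/5000
  emit 'e', narrow to [24/125, 3/10)
Step 4: interval [24/125, 3/10), width = 3/10 - 24/125 = 27/250
  'a': [24/125 + 27/250*0/1, 24/125 + 27/250*3/10) = [24/125, 561/2500) <- contains code 1041/5000
  'd': [24/125 + 27/250*3/10, 24/125 + 27/250*2/5) = [561/2500, 147/625)
  'e': [24/125 + 27/250*2/5, 24/125 + 27/250*1/1) = [147/625, 3/10)
  emit 'a', narrow to [24/125, 561/2500)

Answer: aeea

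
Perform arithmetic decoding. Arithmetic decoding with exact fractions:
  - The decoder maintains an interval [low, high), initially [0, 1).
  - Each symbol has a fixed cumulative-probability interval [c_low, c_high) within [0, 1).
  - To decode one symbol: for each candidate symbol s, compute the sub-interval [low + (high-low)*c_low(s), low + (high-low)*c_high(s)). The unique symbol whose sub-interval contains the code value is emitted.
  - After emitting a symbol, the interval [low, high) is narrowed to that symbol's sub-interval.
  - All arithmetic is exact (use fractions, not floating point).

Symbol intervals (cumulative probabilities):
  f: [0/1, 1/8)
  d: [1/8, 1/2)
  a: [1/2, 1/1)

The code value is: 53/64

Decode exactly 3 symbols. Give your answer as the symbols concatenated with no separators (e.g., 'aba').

Step 1: interval [0/1, 1/1), width = 1/1 - 0/1 = 1/1
  'f': [0/1 + 1/1*0/1, 0/1 + 1/1*1/8) = [0/1, 1/8)
  'd': [0/1 + 1/1*1/8, 0/1 + 1/1*1/2) = [1/8, 1/2)
  'a': [0/1 + 1/1*1/2, 0/1 + 1/1*1/1) = [1/2, 1/1) <- contains code 53/64
  emit 'a', narrow to [1/2, 1/1)
Step 2: interval [1/2, 1/1), width = 1/1 - 1/2 = 1/2
  'f': [1/2 + 1/2*0/1, 1/2 + 1/2*1/8) = [1/2, 9/16)
  'd': [1/2 + 1/2*1/8, 1/2 + 1/2*1/2) = [9/16, 3/4)
  'a': [1/2 + 1/2*1/2, 1/2 + 1/2*1/1) = [3/4, 1/1) <- contains code 53/64
  emit 'a', narrow to [3/4, 1/1)
Step 3: interval [3/4, 1/1), width = 1/1 - 3/4 = 1/4
  'f': [3/4 + 1/4*0/1, 3/4 + 1/4*1/8) = [3/4, 25/32)
  'd': [3/4 + 1/4*1/8, 3/4 + 1/4*1/2) = [25/32, 7/8) <- contains code 53/64
  'a': [3/4 + 1/4*1/2, 3/4 + 1/4*1/1) = [7/8, 1/1)
  emit 'd', narrow to [25/32, 7/8)

Answer: aad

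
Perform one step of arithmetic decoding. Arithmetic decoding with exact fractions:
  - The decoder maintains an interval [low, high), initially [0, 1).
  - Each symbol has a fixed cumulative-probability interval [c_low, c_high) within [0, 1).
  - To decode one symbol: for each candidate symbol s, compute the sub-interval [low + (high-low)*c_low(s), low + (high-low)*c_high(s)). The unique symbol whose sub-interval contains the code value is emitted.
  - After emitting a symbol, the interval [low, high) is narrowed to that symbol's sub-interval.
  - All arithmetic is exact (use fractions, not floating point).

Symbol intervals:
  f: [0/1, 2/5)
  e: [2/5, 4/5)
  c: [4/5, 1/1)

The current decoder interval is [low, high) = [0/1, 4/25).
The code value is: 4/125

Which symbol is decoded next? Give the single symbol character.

Answer: f

Derivation:
Interval width = high − low = 4/25 − 0/1 = 4/25
Scaled code = (code − low) / width = (4/125 − 0/1) / 4/25 = 1/5
  f: [0/1, 2/5) ← scaled code falls here ✓
  e: [2/5, 4/5) 
  c: [4/5, 1/1) 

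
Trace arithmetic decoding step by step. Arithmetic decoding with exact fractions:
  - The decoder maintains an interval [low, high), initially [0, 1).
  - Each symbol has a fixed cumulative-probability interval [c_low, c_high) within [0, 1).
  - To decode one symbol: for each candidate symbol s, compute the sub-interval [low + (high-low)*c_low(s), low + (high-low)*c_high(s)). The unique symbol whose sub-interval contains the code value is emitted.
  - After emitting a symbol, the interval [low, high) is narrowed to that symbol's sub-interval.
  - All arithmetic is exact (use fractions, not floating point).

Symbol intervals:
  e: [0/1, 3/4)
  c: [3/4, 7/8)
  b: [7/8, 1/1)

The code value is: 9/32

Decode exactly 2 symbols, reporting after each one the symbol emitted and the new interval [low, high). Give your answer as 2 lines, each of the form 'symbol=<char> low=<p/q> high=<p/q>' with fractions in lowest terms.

Step 1: interval [0/1, 1/1), width = 1/1 - 0/1 = 1/1
  'e': [0/1 + 1/1*0/1, 0/1 + 1/1*3/4) = [0/1, 3/4) <- contains code 9/32
  'c': [0/1 + 1/1*3/4, 0/1 + 1/1*7/8) = [3/4, 7/8)
  'b': [0/1 + 1/1*7/8, 0/1 + 1/1*1/1) = [7/8, 1/1)
  emit 'e', narrow to [0/1, 3/4)
Step 2: interval [0/1, 3/4), width = 3/4 - 0/1 = 3/4
  'e': [0/1 + 3/4*0/1, 0/1 + 3/4*3/4) = [0/1, 9/16) <- contains code 9/32
  'c': [0/1 + 3/4*3/4, 0/1 + 3/4*7/8) = [9/16, 21/32)
  'b': [0/1 + 3/4*7/8, 0/1 + 3/4*1/1) = [21/32, 3/4)
  emit 'e', narrow to [0/1, 9/16)

Answer: symbol=e low=0/1 high=3/4
symbol=e low=0/1 high=9/16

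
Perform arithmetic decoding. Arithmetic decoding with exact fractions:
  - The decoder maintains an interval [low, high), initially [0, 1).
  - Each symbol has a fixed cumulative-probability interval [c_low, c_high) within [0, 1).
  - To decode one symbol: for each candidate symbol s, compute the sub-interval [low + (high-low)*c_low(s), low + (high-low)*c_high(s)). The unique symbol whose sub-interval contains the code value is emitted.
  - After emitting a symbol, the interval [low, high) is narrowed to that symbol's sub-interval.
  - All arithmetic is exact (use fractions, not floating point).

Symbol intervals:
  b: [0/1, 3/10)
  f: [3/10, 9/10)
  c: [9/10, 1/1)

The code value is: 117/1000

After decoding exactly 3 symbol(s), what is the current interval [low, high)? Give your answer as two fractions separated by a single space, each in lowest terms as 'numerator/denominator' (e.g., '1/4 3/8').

Step 1: interval [0/1, 1/1), width = 1/1 - 0/1 = 1/1
  'b': [0/1 + 1/1*0/1, 0/1 + 1/1*3/10) = [0/1, 3/10) <- contains code 117/1000
  'f': [0/1 + 1/1*3/10, 0/1 + 1/1*9/10) = [3/10, 9/10)
  'c': [0/1 + 1/1*9/10, 0/1 + 1/1*1/1) = [9/10, 1/1)
  emit 'b', narrow to [0/1, 3/10)
Step 2: interval [0/1, 3/10), width = 3/10 - 0/1 = 3/10
  'b': [0/1 + 3/10*0/1, 0/1 + 3/10*3/10) = [0/1, 9/100)
  'f': [0/1 + 3/10*3/10, 0/1 + 3/10*9/10) = [9/100, 27/100) <- contains code 117/1000
  'c': [0/1 + 3/10*9/10, 0/1 + 3/10*1/1) = [27/100, 3/10)
  emit 'f', narrow to [9/100, 27/100)
Step 3: interval [9/100, 27/100), width = 27/100 - 9/100 = 9/50
  'b': [9/100 + 9/50*0/1, 9/100 + 9/50*3/10) = [9/100, 18/125) <- contains code 117/1000
  'f': [9/100 + 9/50*3/10, 9/100 + 9/50*9/10) = [18/125, 63/250)
  'c': [9/100 + 9/50*9/10, 9/100 + 9/50*1/1) = [63/250, 27/100)
  emit 'b', narrow to [9/100, 18/125)

Answer: 9/100 18/125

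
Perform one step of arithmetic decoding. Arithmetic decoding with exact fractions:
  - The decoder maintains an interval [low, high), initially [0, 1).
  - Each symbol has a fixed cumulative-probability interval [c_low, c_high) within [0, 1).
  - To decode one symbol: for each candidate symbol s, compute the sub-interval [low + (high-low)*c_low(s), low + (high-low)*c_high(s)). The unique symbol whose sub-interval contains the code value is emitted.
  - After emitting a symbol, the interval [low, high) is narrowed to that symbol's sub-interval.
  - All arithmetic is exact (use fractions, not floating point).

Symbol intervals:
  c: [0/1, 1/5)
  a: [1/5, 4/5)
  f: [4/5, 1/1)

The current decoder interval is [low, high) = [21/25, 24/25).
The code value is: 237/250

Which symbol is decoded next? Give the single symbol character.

Interval width = high − low = 24/25 − 21/25 = 3/25
Scaled code = (code − low) / width = (237/250 − 21/25) / 3/25 = 9/10
  c: [0/1, 1/5) 
  a: [1/5, 4/5) 
  f: [4/5, 1/1) ← scaled code falls here ✓

Answer: f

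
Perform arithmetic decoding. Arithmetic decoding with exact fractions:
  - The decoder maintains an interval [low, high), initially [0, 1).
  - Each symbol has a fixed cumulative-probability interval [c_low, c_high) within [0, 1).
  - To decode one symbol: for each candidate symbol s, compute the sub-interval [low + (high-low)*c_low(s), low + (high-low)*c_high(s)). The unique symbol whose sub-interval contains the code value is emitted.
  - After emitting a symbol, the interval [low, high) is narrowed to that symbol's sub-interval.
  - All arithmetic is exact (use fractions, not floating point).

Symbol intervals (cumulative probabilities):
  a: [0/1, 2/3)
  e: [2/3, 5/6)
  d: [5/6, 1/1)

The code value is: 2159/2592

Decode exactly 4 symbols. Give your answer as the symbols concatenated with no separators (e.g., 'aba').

Answer: eddd

Derivation:
Step 1: interval [0/1, 1/1), width = 1/1 - 0/1 = 1/1
  'a': [0/1 + 1/1*0/1, 0/1 + 1/1*2/3) = [0/1, 2/3)
  'e': [0/1 + 1/1*2/3, 0/1 + 1/1*5/6) = [2/3, 5/6) <- contains code 2159/2592
  'd': [0/1 + 1/1*5/6, 0/1 + 1/1*1/1) = [5/6, 1/1)
  emit 'e', narrow to [2/3, 5/6)
Step 2: interval [2/3, 5/6), width = 5/6 - 2/3 = 1/6
  'a': [2/3 + 1/6*0/1, 2/3 + 1/6*2/3) = [2/3, 7/9)
  'e': [2/3 + 1/6*2/3, 2/3 + 1/6*5/6) = [7/9, 29/36)
  'd': [2/3 + 1/6*5/6, 2/3 + 1/6*1/1) = [29/36, 5/6) <- contains code 2159/2592
  emit 'd', narrow to [29/36, 5/6)
Step 3: interval [29/36, 5/6), width = 5/6 - 29/36 = 1/36
  'a': [29/36 + 1/36*0/1, 29/36 + 1/36*2/3) = [29/36, 89/108)
  'e': [29/36 + 1/36*2/3, 29/36 + 1/36*5/6) = [89/108, 179/216)
  'd': [29/36 + 1/36*5/6, 29/36 + 1/36*1/1) = [179/216, 5/6) <- contains code 2159/2592
  emit 'd', narrow to [179/216, 5/6)
Step 4: interval [179/216, 5/6), width = 5/6 - 179/216 = 1/216
  'a': [179/216 + 1/216*0/1, 179/216 + 1/216*2/3) = [179/216, 539/648)
  'e': [179/216 + 1/216*2/3, 179/216 + 1/216*5/6) = [539/648, 1079/1296)
  'd': [179/216 + 1/216*5/6, 179/216 + 1/216*1/1) = [1079/1296, 5/6) <- contains code 2159/2592
  emit 'd', narrow to [1079/1296, 5/6)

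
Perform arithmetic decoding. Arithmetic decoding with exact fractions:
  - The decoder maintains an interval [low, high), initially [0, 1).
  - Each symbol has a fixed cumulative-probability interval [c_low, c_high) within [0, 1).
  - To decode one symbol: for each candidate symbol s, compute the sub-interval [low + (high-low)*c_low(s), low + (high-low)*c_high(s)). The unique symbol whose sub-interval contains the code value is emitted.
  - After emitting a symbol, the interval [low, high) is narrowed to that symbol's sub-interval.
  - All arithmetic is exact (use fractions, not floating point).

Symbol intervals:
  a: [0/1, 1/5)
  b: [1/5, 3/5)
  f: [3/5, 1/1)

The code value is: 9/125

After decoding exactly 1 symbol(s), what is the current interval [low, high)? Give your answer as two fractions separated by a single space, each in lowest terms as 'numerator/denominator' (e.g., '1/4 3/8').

Step 1: interval [0/1, 1/1), width = 1/1 - 0/1 = 1/1
  'a': [0/1 + 1/1*0/1, 0/1 + 1/1*1/5) = [0/1, 1/5) <- contains code 9/125
  'b': [0/1 + 1/1*1/5, 0/1 + 1/1*3/5) = [1/5, 3/5)
  'f': [0/1 + 1/1*3/5, 0/1 + 1/1*1/1) = [3/5, 1/1)
  emit 'a', narrow to [0/1, 1/5)

Answer: 0/1 1/5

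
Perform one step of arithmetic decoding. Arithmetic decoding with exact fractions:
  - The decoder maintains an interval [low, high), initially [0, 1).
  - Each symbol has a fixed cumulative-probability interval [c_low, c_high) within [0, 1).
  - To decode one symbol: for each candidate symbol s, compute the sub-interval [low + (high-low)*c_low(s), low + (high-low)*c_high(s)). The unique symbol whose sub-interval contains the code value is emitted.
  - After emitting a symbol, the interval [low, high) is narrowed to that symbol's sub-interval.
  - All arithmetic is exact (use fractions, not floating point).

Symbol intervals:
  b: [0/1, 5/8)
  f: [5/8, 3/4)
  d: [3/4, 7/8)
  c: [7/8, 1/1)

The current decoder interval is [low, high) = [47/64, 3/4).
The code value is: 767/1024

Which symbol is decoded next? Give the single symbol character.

Answer: c

Derivation:
Interval width = high − low = 3/4 − 47/64 = 1/64
Scaled code = (code − low) / width = (767/1024 − 47/64) / 1/64 = 15/16
  b: [0/1, 5/8) 
  f: [5/8, 3/4) 
  d: [3/4, 7/8) 
  c: [7/8, 1/1) ← scaled code falls here ✓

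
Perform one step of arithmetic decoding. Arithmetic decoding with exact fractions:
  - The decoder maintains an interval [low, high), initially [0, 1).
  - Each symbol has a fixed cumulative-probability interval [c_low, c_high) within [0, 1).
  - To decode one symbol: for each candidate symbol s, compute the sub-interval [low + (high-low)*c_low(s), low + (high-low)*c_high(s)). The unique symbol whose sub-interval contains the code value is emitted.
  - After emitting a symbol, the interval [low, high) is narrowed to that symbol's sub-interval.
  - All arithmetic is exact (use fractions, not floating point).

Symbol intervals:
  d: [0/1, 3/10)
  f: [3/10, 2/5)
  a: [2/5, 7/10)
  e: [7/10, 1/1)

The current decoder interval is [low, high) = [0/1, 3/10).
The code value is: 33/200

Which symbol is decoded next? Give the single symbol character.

Answer: a

Derivation:
Interval width = high − low = 3/10 − 0/1 = 3/10
Scaled code = (code − low) / width = (33/200 − 0/1) / 3/10 = 11/20
  d: [0/1, 3/10) 
  f: [3/10, 2/5) 
  a: [2/5, 7/10) ← scaled code falls here ✓
  e: [7/10, 1/1) 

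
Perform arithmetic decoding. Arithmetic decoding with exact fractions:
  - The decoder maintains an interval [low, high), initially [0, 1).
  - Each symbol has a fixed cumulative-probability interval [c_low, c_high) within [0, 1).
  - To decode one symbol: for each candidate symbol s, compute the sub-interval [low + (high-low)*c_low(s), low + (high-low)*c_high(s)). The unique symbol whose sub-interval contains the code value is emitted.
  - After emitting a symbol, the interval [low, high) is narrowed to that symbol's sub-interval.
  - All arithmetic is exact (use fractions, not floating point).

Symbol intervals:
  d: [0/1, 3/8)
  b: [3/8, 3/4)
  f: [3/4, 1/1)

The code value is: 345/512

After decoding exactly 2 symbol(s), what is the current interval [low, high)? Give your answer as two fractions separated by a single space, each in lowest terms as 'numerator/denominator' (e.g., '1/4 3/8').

Step 1: interval [0/1, 1/1), width = 1/1 - 0/1 = 1/1
  'd': [0/1 + 1/1*0/1, 0/1 + 1/1*3/8) = [0/1, 3/8)
  'b': [0/1 + 1/1*3/8, 0/1 + 1/1*3/4) = [3/8, 3/4) <- contains code 345/512
  'f': [0/1 + 1/1*3/4, 0/1 + 1/1*1/1) = [3/4, 1/1)
  emit 'b', narrow to [3/8, 3/4)
Step 2: interval [3/8, 3/4), width = 3/4 - 3/8 = 3/8
  'd': [3/8 + 3/8*0/1, 3/8 + 3/8*3/8) = [3/8, 33/64)
  'b': [3/8 + 3/8*3/8, 3/8 + 3/8*3/4) = [33/64, 21/32)
  'f': [3/8 + 3/8*3/4, 3/8 + 3/8*1/1) = [21/32, 3/4) <- contains code 345/512
  emit 'f', narrow to [21/32, 3/4)

Answer: 21/32 3/4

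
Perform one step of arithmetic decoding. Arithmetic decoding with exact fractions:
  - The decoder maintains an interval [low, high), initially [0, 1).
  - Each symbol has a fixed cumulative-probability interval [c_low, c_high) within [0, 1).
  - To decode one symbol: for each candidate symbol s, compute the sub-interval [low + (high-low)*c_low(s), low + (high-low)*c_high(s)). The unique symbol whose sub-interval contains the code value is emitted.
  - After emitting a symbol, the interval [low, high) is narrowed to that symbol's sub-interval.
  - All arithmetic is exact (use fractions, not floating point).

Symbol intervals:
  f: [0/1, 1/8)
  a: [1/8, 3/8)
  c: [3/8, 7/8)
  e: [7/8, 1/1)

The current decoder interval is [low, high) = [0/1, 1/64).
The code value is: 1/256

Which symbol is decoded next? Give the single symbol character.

Answer: a

Derivation:
Interval width = high − low = 1/64 − 0/1 = 1/64
Scaled code = (code − low) / width = (1/256 − 0/1) / 1/64 = 1/4
  f: [0/1, 1/8) 
  a: [1/8, 3/8) ← scaled code falls here ✓
  c: [3/8, 7/8) 
  e: [7/8, 1/1) 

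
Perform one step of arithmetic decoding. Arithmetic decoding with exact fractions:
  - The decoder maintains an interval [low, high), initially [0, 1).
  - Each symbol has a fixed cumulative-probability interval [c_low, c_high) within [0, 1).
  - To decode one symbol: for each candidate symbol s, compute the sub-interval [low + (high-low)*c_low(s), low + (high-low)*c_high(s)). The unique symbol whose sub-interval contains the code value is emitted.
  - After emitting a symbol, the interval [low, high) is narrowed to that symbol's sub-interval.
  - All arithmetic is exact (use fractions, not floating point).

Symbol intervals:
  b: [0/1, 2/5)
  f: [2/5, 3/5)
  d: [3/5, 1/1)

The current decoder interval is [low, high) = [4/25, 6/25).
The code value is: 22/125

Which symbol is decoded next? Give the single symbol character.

Interval width = high − low = 6/25 − 4/25 = 2/25
Scaled code = (code − low) / width = (22/125 − 4/25) / 2/25 = 1/5
  b: [0/1, 2/5) ← scaled code falls here ✓
  f: [2/5, 3/5) 
  d: [3/5, 1/1) 

Answer: b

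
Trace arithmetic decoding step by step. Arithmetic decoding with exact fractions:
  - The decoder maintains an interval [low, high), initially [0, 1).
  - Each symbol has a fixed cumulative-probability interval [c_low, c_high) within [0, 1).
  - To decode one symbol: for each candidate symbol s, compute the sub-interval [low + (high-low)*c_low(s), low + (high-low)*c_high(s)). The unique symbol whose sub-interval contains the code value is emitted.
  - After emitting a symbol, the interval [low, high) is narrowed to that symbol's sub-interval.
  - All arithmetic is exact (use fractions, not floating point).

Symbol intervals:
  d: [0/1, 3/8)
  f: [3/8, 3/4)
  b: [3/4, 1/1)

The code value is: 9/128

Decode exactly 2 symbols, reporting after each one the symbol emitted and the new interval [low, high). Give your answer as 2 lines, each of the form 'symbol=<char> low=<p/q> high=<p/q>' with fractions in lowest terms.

Step 1: interval [0/1, 1/1), width = 1/1 - 0/1 = 1/1
  'd': [0/1 + 1/1*0/1, 0/1 + 1/1*3/8) = [0/1, 3/8) <- contains code 9/128
  'f': [0/1 + 1/1*3/8, 0/1 + 1/1*3/4) = [3/8, 3/4)
  'b': [0/1 + 1/1*3/4, 0/1 + 1/1*1/1) = [3/4, 1/1)
  emit 'd', narrow to [0/1, 3/8)
Step 2: interval [0/1, 3/8), width = 3/8 - 0/1 = 3/8
  'd': [0/1 + 3/8*0/1, 0/1 + 3/8*3/8) = [0/1, 9/64) <- contains code 9/128
  'f': [0/1 + 3/8*3/8, 0/1 + 3/8*3/4) = [9/64, 9/32)
  'b': [0/1 + 3/8*3/4, 0/1 + 3/8*1/1) = [9/32, 3/8)
  emit 'd', narrow to [0/1, 9/64)

Answer: symbol=d low=0/1 high=3/8
symbol=d low=0/1 high=9/64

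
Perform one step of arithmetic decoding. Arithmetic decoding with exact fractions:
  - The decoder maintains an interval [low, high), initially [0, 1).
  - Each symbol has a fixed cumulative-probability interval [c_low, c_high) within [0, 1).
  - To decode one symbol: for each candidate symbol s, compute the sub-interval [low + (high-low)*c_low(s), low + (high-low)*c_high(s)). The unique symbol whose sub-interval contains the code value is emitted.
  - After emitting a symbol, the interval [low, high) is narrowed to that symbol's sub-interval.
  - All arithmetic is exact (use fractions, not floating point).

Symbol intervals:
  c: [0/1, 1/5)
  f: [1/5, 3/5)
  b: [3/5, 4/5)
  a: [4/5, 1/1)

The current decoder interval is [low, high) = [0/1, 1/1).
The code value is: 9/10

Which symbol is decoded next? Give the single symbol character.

Interval width = high − low = 1/1 − 0/1 = 1/1
Scaled code = (code − low) / width = (9/10 − 0/1) / 1/1 = 9/10
  c: [0/1, 1/5) 
  f: [1/5, 3/5) 
  b: [3/5, 4/5) 
  a: [4/5, 1/1) ← scaled code falls here ✓

Answer: a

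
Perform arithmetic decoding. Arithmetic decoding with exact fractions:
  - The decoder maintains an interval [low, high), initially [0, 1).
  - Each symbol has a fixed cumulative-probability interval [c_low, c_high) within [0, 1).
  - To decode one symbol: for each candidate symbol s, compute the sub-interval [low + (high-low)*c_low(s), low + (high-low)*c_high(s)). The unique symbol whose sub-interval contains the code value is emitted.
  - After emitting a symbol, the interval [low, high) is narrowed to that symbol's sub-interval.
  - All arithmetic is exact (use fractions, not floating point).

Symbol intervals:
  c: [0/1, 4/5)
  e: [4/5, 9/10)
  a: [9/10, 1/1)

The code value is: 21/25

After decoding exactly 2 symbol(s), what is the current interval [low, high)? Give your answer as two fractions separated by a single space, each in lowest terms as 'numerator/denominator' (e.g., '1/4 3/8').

Answer: 4/5 22/25

Derivation:
Step 1: interval [0/1, 1/1), width = 1/1 - 0/1 = 1/1
  'c': [0/1 + 1/1*0/1, 0/1 + 1/1*4/5) = [0/1, 4/5)
  'e': [0/1 + 1/1*4/5, 0/1 + 1/1*9/10) = [4/5, 9/10) <- contains code 21/25
  'a': [0/1 + 1/1*9/10, 0/1 + 1/1*1/1) = [9/10, 1/1)
  emit 'e', narrow to [4/5, 9/10)
Step 2: interval [4/5, 9/10), width = 9/10 - 4/5 = 1/10
  'c': [4/5 + 1/10*0/1, 4/5 + 1/10*4/5) = [4/5, 22/25) <- contains code 21/25
  'e': [4/5 + 1/10*4/5, 4/5 + 1/10*9/10) = [22/25, 89/100)
  'a': [4/5 + 1/10*9/10, 4/5 + 1/10*1/1) = [89/100, 9/10)
  emit 'c', narrow to [4/5, 22/25)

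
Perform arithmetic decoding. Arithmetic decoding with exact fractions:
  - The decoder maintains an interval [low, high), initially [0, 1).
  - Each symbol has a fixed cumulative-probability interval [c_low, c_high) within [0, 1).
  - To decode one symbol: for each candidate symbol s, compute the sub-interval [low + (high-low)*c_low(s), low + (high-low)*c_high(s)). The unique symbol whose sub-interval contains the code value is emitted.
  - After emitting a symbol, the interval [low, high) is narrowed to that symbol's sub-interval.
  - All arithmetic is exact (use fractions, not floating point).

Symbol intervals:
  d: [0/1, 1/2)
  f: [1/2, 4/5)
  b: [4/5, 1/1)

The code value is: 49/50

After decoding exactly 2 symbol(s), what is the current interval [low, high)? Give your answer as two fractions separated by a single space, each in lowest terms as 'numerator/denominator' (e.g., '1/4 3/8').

Step 1: interval [0/1, 1/1), width = 1/1 - 0/1 = 1/1
  'd': [0/1 + 1/1*0/1, 0/1 + 1/1*1/2) = [0/1, 1/2)
  'f': [0/1 + 1/1*1/2, 0/1 + 1/1*4/5) = [1/2, 4/5)
  'b': [0/1 + 1/1*4/5, 0/1 + 1/1*1/1) = [4/5, 1/1) <- contains code 49/50
  emit 'b', narrow to [4/5, 1/1)
Step 2: interval [4/5, 1/1), width = 1/1 - 4/5 = 1/5
  'd': [4/5 + 1/5*0/1, 4/5 + 1/5*1/2) = [4/5, 9/10)
  'f': [4/5 + 1/5*1/2, 4/5 + 1/5*4/5) = [9/10, 24/25)
  'b': [4/5 + 1/5*4/5, 4/5 + 1/5*1/1) = [24/25, 1/1) <- contains code 49/50
  emit 'b', narrow to [24/25, 1/1)

Answer: 24/25 1/1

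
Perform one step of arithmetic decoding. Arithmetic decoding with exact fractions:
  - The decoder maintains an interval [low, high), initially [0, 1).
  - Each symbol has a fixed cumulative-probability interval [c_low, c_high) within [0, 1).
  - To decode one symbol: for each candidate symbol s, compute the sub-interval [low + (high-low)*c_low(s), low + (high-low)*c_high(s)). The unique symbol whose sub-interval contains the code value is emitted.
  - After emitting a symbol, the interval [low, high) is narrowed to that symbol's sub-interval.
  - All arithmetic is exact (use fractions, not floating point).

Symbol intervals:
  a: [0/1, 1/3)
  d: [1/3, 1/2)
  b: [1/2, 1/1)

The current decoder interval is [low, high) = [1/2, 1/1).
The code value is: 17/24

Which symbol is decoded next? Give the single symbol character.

Interval width = high − low = 1/1 − 1/2 = 1/2
Scaled code = (code − low) / width = (17/24 − 1/2) / 1/2 = 5/12
  a: [0/1, 1/3) 
  d: [1/3, 1/2) ← scaled code falls here ✓
  b: [1/2, 1/1) 

Answer: d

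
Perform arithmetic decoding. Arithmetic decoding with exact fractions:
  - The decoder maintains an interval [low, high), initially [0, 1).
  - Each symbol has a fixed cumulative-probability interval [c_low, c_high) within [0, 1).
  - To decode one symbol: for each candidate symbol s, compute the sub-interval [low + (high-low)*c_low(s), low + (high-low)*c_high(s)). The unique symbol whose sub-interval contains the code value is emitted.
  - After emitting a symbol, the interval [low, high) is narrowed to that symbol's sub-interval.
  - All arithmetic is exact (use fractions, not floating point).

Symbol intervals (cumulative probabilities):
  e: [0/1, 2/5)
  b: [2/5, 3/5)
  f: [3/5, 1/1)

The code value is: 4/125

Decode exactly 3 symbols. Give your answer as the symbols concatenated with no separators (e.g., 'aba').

Answer: eee

Derivation:
Step 1: interval [0/1, 1/1), width = 1/1 - 0/1 = 1/1
  'e': [0/1 + 1/1*0/1, 0/1 + 1/1*2/5) = [0/1, 2/5) <- contains code 4/125
  'b': [0/1 + 1/1*2/5, 0/1 + 1/1*3/5) = [2/5, 3/5)
  'f': [0/1 + 1/1*3/5, 0/1 + 1/1*1/1) = [3/5, 1/1)
  emit 'e', narrow to [0/1, 2/5)
Step 2: interval [0/1, 2/5), width = 2/5 - 0/1 = 2/5
  'e': [0/1 + 2/5*0/1, 0/1 + 2/5*2/5) = [0/1, 4/25) <- contains code 4/125
  'b': [0/1 + 2/5*2/5, 0/1 + 2/5*3/5) = [4/25, 6/25)
  'f': [0/1 + 2/5*3/5, 0/1 + 2/5*1/1) = [6/25, 2/5)
  emit 'e', narrow to [0/1, 4/25)
Step 3: interval [0/1, 4/25), width = 4/25 - 0/1 = 4/25
  'e': [0/1 + 4/25*0/1, 0/1 + 4/25*2/5) = [0/1, 8/125) <- contains code 4/125
  'b': [0/1 + 4/25*2/5, 0/1 + 4/25*3/5) = [8/125, 12/125)
  'f': [0/1 + 4/25*3/5, 0/1 + 4/25*1/1) = [12/125, 4/25)
  emit 'e', narrow to [0/1, 8/125)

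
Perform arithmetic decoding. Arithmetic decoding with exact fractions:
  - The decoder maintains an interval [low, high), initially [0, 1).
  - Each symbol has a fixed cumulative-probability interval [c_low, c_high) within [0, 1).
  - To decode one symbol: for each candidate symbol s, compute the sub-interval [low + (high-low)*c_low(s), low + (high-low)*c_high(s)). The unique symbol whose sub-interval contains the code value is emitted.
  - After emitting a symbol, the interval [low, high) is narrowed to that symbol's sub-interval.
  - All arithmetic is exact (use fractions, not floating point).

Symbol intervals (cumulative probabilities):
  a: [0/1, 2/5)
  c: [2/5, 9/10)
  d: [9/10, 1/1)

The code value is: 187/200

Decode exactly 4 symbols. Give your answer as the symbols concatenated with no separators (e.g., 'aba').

Step 1: interval [0/1, 1/1), width = 1/1 - 0/1 = 1/1
  'a': [0/1 + 1/1*0/1, 0/1 + 1/1*2/5) = [0/1, 2/5)
  'c': [0/1 + 1/1*2/5, 0/1 + 1/1*9/10) = [2/5, 9/10)
  'd': [0/1 + 1/1*9/10, 0/1 + 1/1*1/1) = [9/10, 1/1) <- contains code 187/200
  emit 'd', narrow to [9/10, 1/1)
Step 2: interval [9/10, 1/1), width = 1/1 - 9/10 = 1/10
  'a': [9/10 + 1/10*0/1, 9/10 + 1/10*2/5) = [9/10, 47/50) <- contains code 187/200
  'c': [9/10 + 1/10*2/5, 9/10 + 1/10*9/10) = [47/50, 99/100)
  'd': [9/10 + 1/10*9/10, 9/10 + 1/10*1/1) = [99/100, 1/1)
  emit 'a', narrow to [9/10, 47/50)
Step 3: interval [9/10, 47/50), width = 47/50 - 9/10 = 1/25
  'a': [9/10 + 1/25*0/1, 9/10 + 1/25*2/5) = [9/10, 229/250)
  'c': [9/10 + 1/25*2/5, 9/10 + 1/25*9/10) = [229/250, 117/125) <- contains code 187/200
  'd': [9/10 + 1/25*9/10, 9/10 + 1/25*1/1) = [117/125, 47/50)
  emit 'c', narrow to [229/250, 117/125)
Step 4: interval [229/250, 117/125), width = 117/125 - 229/250 = 1/50
  'a': [229/250 + 1/50*0/1, 229/250 + 1/50*2/5) = [229/250, 231/250)
  'c': [229/250 + 1/50*2/5, 229/250 + 1/50*9/10) = [231/250, 467/500)
  'd': [229/250 + 1/50*9/10, 229/250 + 1/50*1/1) = [467/500, 117/125) <- contains code 187/200
  emit 'd', narrow to [467/500, 117/125)

Answer: dacd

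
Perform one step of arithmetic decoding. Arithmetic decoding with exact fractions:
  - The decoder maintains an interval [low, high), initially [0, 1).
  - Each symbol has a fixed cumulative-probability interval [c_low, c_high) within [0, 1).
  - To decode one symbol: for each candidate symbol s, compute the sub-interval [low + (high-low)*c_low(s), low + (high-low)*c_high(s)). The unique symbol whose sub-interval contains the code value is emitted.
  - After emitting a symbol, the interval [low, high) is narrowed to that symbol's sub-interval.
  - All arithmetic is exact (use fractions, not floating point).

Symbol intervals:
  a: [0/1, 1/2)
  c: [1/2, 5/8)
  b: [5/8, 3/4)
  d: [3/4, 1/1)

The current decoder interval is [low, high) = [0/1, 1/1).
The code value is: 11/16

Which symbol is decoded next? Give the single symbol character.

Interval width = high − low = 1/1 − 0/1 = 1/1
Scaled code = (code − low) / width = (11/16 − 0/1) / 1/1 = 11/16
  a: [0/1, 1/2) 
  c: [1/2, 5/8) 
  b: [5/8, 3/4) ← scaled code falls here ✓
  d: [3/4, 1/1) 

Answer: b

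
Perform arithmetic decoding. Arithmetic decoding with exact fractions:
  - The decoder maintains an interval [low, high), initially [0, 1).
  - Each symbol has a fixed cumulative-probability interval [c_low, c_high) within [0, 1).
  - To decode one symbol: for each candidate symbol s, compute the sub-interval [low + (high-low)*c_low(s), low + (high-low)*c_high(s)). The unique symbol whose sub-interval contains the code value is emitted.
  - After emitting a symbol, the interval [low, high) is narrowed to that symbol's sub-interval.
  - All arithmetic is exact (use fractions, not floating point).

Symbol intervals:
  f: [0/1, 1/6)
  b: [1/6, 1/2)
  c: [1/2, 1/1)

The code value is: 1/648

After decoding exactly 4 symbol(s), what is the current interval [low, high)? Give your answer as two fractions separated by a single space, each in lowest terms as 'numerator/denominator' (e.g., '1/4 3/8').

Step 1: interval [0/1, 1/1), width = 1/1 - 0/1 = 1/1
  'f': [0/1 + 1/1*0/1, 0/1 + 1/1*1/6) = [0/1, 1/6) <- contains code 1/648
  'b': [0/1 + 1/1*1/6, 0/1 + 1/1*1/2) = [1/6, 1/2)
  'c': [0/1 + 1/1*1/2, 0/1 + 1/1*1/1) = [1/2, 1/1)
  emit 'f', narrow to [0/1, 1/6)
Step 2: interval [0/1, 1/6), width = 1/6 - 0/1 = 1/6
  'f': [0/1 + 1/6*0/1, 0/1 + 1/6*1/6) = [0/1, 1/36) <- contains code 1/648
  'b': [0/1 + 1/6*1/6, 0/1 + 1/6*1/2) = [1/36, 1/12)
  'c': [0/1 + 1/6*1/2, 0/1 + 1/6*1/1) = [1/12, 1/6)
  emit 'f', narrow to [0/1, 1/36)
Step 3: interval [0/1, 1/36), width = 1/36 - 0/1 = 1/36
  'f': [0/1 + 1/36*0/1, 0/1 + 1/36*1/6) = [0/1, 1/216) <- contains code 1/648
  'b': [0/1 + 1/36*1/6, 0/1 + 1/36*1/2) = [1/216, 1/72)
  'c': [0/1 + 1/36*1/2, 0/1 + 1/36*1/1) = [1/72, 1/36)
  emit 'f', narrow to [0/1, 1/216)
Step 4: interval [0/1, 1/216), width = 1/216 - 0/1 = 1/216
  'f': [0/1 + 1/216*0/1, 0/1 + 1/216*1/6) = [0/1, 1/1296)
  'b': [0/1 + 1/216*1/6, 0/1 + 1/216*1/2) = [1/1296, 1/432) <- contains code 1/648
  'c': [0/1 + 1/216*1/2, 0/1 + 1/216*1/1) = [1/432, 1/216)
  emit 'b', narrow to [1/1296, 1/432)

Answer: 1/1296 1/432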